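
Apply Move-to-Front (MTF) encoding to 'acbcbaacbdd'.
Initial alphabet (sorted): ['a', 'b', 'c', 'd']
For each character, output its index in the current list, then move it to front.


MTF encoding:
'a': index 0 in ['a', 'b', 'c', 'd'] -> ['a', 'b', 'c', 'd']
'c': index 2 in ['a', 'b', 'c', 'd'] -> ['c', 'a', 'b', 'd']
'b': index 2 in ['c', 'a', 'b', 'd'] -> ['b', 'c', 'a', 'd']
'c': index 1 in ['b', 'c', 'a', 'd'] -> ['c', 'b', 'a', 'd']
'b': index 1 in ['c', 'b', 'a', 'd'] -> ['b', 'c', 'a', 'd']
'a': index 2 in ['b', 'c', 'a', 'd'] -> ['a', 'b', 'c', 'd']
'a': index 0 in ['a', 'b', 'c', 'd'] -> ['a', 'b', 'c', 'd']
'c': index 2 in ['a', 'b', 'c', 'd'] -> ['c', 'a', 'b', 'd']
'b': index 2 in ['c', 'a', 'b', 'd'] -> ['b', 'c', 'a', 'd']
'd': index 3 in ['b', 'c', 'a', 'd'] -> ['d', 'b', 'c', 'a']
'd': index 0 in ['d', 'b', 'c', 'a'] -> ['d', 'b', 'c', 'a']


Output: [0, 2, 2, 1, 1, 2, 0, 2, 2, 3, 0]


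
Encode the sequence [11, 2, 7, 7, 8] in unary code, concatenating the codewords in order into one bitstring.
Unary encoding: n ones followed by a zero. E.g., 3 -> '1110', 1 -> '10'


Encode each number as n ones followed by a terminating 0:
  11 -> 111111111110 (12 bits)
  2 -> 110 (3 bits)
  7 -> 11111110 (8 bits)
  7 -> 11111110 (8 bits)
  8 -> 111111110 (9 bits)
Total length = 12 + 3 + 8 + 8 + 9 = 40 bits.

Unary([11, 2, 7, 7, 8]) = 1111111111101101111111011111110111111110 (40 bits)


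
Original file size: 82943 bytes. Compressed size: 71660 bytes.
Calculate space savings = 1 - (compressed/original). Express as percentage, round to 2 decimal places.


ratio = compressed/original = 71660/82943 = 0.863967
savings = 1 - ratio = 1 - 0.863967 = 0.136033
as a percentage: 0.136033 * 100 = 13.6%

Space savings = 1 - 71660/82943 = 13.6%


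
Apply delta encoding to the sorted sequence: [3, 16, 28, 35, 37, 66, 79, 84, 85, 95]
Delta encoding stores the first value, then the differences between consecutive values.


First value: 3
Deltas:
  16 - 3 = 13
  28 - 16 = 12
  35 - 28 = 7
  37 - 35 = 2
  66 - 37 = 29
  79 - 66 = 13
  84 - 79 = 5
  85 - 84 = 1
  95 - 85 = 10


Delta encoded: [3, 13, 12, 7, 2, 29, 13, 5, 1, 10]


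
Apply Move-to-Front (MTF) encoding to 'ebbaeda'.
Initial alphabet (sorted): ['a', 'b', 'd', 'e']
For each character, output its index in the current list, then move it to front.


MTF encoding:
'e': index 3 in ['a', 'b', 'd', 'e'] -> ['e', 'a', 'b', 'd']
'b': index 2 in ['e', 'a', 'b', 'd'] -> ['b', 'e', 'a', 'd']
'b': index 0 in ['b', 'e', 'a', 'd'] -> ['b', 'e', 'a', 'd']
'a': index 2 in ['b', 'e', 'a', 'd'] -> ['a', 'b', 'e', 'd']
'e': index 2 in ['a', 'b', 'e', 'd'] -> ['e', 'a', 'b', 'd']
'd': index 3 in ['e', 'a', 'b', 'd'] -> ['d', 'e', 'a', 'b']
'a': index 2 in ['d', 'e', 'a', 'b'] -> ['a', 'd', 'e', 'b']


Output: [3, 2, 0, 2, 2, 3, 2]


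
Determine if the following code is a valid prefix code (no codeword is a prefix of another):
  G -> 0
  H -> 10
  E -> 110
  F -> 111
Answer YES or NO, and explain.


Checking each pair (does one codeword prefix another?):
  G='0' vs H='10': no prefix
  G='0' vs E='110': no prefix
  G='0' vs F='111': no prefix
  H='10' vs G='0': no prefix
  H='10' vs E='110': no prefix
  H='10' vs F='111': no prefix
  E='110' vs G='0': no prefix
  E='110' vs H='10': no prefix
  E='110' vs F='111': no prefix
  F='111' vs G='0': no prefix
  F='111' vs H='10': no prefix
  F='111' vs E='110': no prefix
No violation found over all pairs.

YES -- this is a valid prefix code. No codeword is a prefix of any other codeword.


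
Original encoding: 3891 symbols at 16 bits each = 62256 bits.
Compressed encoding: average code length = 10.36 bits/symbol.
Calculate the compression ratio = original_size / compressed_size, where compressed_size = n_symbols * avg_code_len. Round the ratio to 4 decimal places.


original_size = n_symbols * orig_bits = 3891 * 16 = 62256 bits
compressed_size = n_symbols * avg_code_len = 3891 * 10.36 = 40310.76 bits
ratio = original_size / compressed_size = 62256 / 40310.76 = 1.5444

Compression ratio = 1.5444


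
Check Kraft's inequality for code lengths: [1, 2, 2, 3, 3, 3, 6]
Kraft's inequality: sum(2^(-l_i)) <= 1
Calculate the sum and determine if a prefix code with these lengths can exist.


Sum = 2^(-1) + 2^(-2) + 2^(-2) + 2^(-3) + 2^(-3) + 2^(-3) + 2^(-6)
    = 0.5 + 0.25 + 0.25 + 0.125 + 0.125 + 0.125 + 0.015625
    = 89/64 = 1.390625
Since 1.390625 > 1, Kraft's inequality is NOT satisfied.
A prefix code with these lengths CANNOT exist.

Kraft sum = 1.390625. Not satisfied.


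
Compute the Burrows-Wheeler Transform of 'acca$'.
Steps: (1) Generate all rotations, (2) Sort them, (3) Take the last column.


Rotations (sorted):
  0: $acca -> last char: a
  1: a$acc -> last char: c
  2: acca$ -> last char: $
  3: ca$ac -> last char: c
  4: cca$a -> last char: a


BWT = ac$ca


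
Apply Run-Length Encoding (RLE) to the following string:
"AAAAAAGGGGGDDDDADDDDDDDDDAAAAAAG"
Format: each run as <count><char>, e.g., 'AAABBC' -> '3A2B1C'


Scanning runs left to right:
  i=0: run of 'A' x 6 -> '6A'
  i=6: run of 'G' x 5 -> '5G'
  i=11: run of 'D' x 4 -> '4D'
  i=15: run of 'A' x 1 -> '1A'
  i=16: run of 'D' x 9 -> '9D'
  i=25: run of 'A' x 6 -> '6A'
  i=31: run of 'G' x 1 -> '1G'

RLE = 6A5G4D1A9D6A1G


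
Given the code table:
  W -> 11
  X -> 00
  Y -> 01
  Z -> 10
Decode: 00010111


Decoding:
00 -> X
01 -> Y
01 -> Y
11 -> W


Result: XYYW


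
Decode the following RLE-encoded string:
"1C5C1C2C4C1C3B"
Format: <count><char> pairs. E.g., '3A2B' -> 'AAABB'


Expanding each <count><char> pair:
  1C -> 'C'
  5C -> 'CCCCC'
  1C -> 'C'
  2C -> 'CC'
  4C -> 'CCCC'
  1C -> 'C'
  3B -> 'BBB'

Decoded = CCCCCCCCCCCCCCBBB


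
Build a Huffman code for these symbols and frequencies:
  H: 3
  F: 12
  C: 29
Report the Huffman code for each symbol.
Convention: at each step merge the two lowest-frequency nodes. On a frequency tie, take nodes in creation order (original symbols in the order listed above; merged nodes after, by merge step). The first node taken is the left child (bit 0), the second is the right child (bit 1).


Huffman tree construction:
Step 1: Merge H(3) + F(12) = 15
Step 2: Merge (H+F)(15) + C(29) = 44
Read each symbol's code off the tree from the root (left child = 0, right child = 1).

Codes:
  H: 00 (length 2)
  F: 01 (length 2)
  C: 1 (length 1)
Average code length: 59/44 = 1.3409 bits/symbol


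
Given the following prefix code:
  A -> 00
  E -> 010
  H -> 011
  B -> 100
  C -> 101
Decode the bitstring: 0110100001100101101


Decoding step by step:
Bits 011 -> H
Bits 010 -> E
Bits 00 -> A
Bits 011 -> H
Bits 00 -> A
Bits 101 -> C
Bits 101 -> C


Decoded message: HEAHACC


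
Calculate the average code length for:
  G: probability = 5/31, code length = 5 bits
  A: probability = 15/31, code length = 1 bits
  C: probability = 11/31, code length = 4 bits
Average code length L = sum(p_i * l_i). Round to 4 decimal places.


Weighted contributions p_i * l_i:
  G: (5/31) * 5 = 25/31
  A: (15/31) * 1 = 15/31
  C: (11/31) * 4 = 44/31
Sum = (25 + 15 + 44)/31 = 84/31

L = 84/31 = 2.7097 bits/symbol


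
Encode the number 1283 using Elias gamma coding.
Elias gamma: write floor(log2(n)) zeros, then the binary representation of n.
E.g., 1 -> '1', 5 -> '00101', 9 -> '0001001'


num_bits = floor(log2(1283)) + 1 = 11
leading_zeros = num_bits - 1 = 10
binary(1283) = 10100000011

Elias gamma(1283) = '0000000000' + '10100000011' = 000000000010100000011 (21 bits)


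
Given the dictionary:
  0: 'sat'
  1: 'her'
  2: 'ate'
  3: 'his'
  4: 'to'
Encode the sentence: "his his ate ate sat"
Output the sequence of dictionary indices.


Look up each word in the dictionary:
  'his' -> 3
  'his' -> 3
  'ate' -> 2
  'ate' -> 2
  'sat' -> 0

Encoded: [3, 3, 2, 2, 0]


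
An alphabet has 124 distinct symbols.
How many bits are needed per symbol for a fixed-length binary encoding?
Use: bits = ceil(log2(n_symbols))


log2(124) = 6.9542
Bracket: 2^6 = 64 < 124 <= 2^7 = 128
So ceil(log2(124)) = 7

bits = ceil(log2(124)) = ceil(6.9542) = 7 bits


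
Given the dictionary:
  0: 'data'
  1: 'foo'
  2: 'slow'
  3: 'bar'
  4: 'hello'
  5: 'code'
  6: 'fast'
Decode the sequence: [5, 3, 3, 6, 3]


Look up each index in the dictionary:
  5 -> 'code'
  3 -> 'bar'
  3 -> 'bar'
  6 -> 'fast'
  3 -> 'bar'

Decoded: "code bar bar fast bar"


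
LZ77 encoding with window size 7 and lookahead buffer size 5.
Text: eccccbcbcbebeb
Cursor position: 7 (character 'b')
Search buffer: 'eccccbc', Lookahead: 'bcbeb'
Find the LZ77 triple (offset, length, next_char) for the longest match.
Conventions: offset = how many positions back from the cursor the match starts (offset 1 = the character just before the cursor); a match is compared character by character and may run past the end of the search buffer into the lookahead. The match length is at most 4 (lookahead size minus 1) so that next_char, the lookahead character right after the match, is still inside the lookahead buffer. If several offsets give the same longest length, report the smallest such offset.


Try each offset into the search buffer:
  offset=1 (pos 6, char 'c'): match length 0
  offset=2 (pos 5, char 'b'): match length 3
  offset=3 (pos 4, char 'c'): match length 0
  offset=4 (pos 3, char 'c'): match length 0
  offset=5 (pos 2, char 'c'): match length 0
  offset=6 (pos 1, char 'c'): match length 0
  offset=7 (pos 0, char 'e'): match length 0
Longest match has length 3 at offset 2.
next_char = character at position 7 + 3 = 10 -> 'e'

Best match: offset=2, length=3 (matching 'bcb' starting at position 5)
LZ77 triple: (2, 3, 'e')


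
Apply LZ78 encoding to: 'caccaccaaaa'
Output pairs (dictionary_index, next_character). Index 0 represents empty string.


LZ78 encoding steps:
Dictionary: {0: ''}
Step 1: w='' (idx 0), next='c' -> output (0, 'c'), add 'c' as idx 1
Step 2: w='' (idx 0), next='a' -> output (0, 'a'), add 'a' as idx 2
Step 3: w='c' (idx 1), next='c' -> output (1, 'c'), add 'cc' as idx 3
Step 4: w='a' (idx 2), next='c' -> output (2, 'c'), add 'ac' as idx 4
Step 5: w='c' (idx 1), next='a' -> output (1, 'a'), add 'ca' as idx 5
Step 6: w='a' (idx 2), next='a' -> output (2, 'a'), add 'aa' as idx 6
Step 7: w='a' (idx 2), end of input -> output (2, '')


Encoded: [(0, 'c'), (0, 'a'), (1, 'c'), (2, 'c'), (1, 'a'), (2, 'a'), (2, '')]


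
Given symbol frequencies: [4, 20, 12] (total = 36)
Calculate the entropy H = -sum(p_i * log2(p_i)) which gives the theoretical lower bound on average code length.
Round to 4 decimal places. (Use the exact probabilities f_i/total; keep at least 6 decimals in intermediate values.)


Per-symbol terms -p_i * log2(p_i) with p_i = f_i/36:
  p = 4/36 = 0.111111: log2(p) = -3.169925, -p*log2(p) = 0.352214
  p = 20/36 = 0.555556: log2(p) = -0.847997, -p*log2(p) = 0.471109
  p = 12/36 = 0.333333: log2(p) = -1.584963, -p*log2(p) = 0.528321
H = 0.352214 + 0.471109 + 0.528321 = 1.351644

H = 1.3516 bits/symbol


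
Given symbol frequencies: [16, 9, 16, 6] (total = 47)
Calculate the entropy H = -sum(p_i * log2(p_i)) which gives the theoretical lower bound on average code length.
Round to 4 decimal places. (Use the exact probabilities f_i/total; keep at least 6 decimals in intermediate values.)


Per-symbol terms -p_i * log2(p_i) with p_i = f_i/47:
  p = 16/47 = 0.340426: log2(p) = -1.554589, -p*log2(p) = 0.529222
  p = 9/47 = 0.191489: log2(p) = -2.384664, -p*log2(p) = 0.456638
  p = 16/47 = 0.340426: log2(p) = -1.554589, -p*log2(p) = 0.529222
  p = 6/47 = 0.127660: log2(p) = -2.969626, -p*log2(p) = 0.379101
H = 0.529222 + 0.456638 + 0.529222 + 0.379101 = 1.894183

H = 1.8942 bits/symbol


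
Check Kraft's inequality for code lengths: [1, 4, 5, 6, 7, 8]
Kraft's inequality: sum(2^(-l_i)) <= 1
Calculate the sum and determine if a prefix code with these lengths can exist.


Sum = 2^(-1) + 2^(-4) + 2^(-5) + 2^(-6) + 2^(-7) + 2^(-8)
    = 0.5 + 0.0625 + 0.03125 + 0.015625 + 0.0078125 + 0.00390625
    = 159/256 = 0.62109375
Since 0.62109375 <= 1, Kraft's inequality IS satisfied.
A prefix code with these lengths CAN exist.

Kraft sum = 0.62109375. Satisfied.


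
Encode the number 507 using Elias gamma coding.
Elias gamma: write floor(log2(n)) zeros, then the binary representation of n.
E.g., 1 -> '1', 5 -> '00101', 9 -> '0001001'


num_bits = floor(log2(507)) + 1 = 9
leading_zeros = num_bits - 1 = 8
binary(507) = 111111011

Elias gamma(507) = '00000000' + '111111011' = 00000000111111011 (17 bits)


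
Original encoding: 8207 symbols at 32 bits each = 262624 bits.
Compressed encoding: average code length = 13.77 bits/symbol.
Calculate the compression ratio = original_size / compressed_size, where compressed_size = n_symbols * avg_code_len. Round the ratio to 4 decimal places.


original_size = n_symbols * orig_bits = 8207 * 32 = 262624 bits
compressed_size = n_symbols * avg_code_len = 8207 * 13.77 = 113010.39 bits
ratio = original_size / compressed_size = 262624 / 113010.39 = 2.3239

Compression ratio = 2.3239


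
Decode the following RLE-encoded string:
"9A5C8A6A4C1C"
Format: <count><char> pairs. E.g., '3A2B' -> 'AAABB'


Expanding each <count><char> pair:
  9A -> 'AAAAAAAAA'
  5C -> 'CCCCC'
  8A -> 'AAAAAAAA'
  6A -> 'AAAAAA'
  4C -> 'CCCC'
  1C -> 'C'

Decoded = AAAAAAAAACCCCCAAAAAAAAAAAAAACCCCC


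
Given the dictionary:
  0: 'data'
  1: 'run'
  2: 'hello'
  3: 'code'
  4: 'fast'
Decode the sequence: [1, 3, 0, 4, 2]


Look up each index in the dictionary:
  1 -> 'run'
  3 -> 'code'
  0 -> 'data'
  4 -> 'fast'
  2 -> 'hello'

Decoded: "run code data fast hello"


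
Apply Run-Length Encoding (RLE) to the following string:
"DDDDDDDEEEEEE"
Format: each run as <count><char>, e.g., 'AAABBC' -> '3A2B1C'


Scanning runs left to right:
  i=0: run of 'D' x 7 -> '7D'
  i=7: run of 'E' x 6 -> '6E'

RLE = 7D6E


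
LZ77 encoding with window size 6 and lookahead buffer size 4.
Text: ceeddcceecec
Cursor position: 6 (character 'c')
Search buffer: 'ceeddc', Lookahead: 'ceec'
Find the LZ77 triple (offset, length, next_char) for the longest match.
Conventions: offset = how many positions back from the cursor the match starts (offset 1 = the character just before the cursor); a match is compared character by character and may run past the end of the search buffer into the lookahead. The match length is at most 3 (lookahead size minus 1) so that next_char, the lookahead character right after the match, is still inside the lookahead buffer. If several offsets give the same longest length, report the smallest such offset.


Try each offset into the search buffer:
  offset=1 (pos 5, char 'c'): match length 1
  offset=2 (pos 4, char 'd'): match length 0
  offset=3 (pos 3, char 'd'): match length 0
  offset=4 (pos 2, char 'e'): match length 0
  offset=5 (pos 1, char 'e'): match length 0
  offset=6 (pos 0, char 'c'): match length 3
Longest match has length 3 at offset 6.
next_char = character at position 6 + 3 = 9 -> 'c'

Best match: offset=6, length=3 (matching 'cee' starting at position 0)
LZ77 triple: (6, 3, 'c')


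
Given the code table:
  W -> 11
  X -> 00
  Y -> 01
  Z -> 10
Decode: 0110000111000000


Decoding:
01 -> Y
10 -> Z
00 -> X
01 -> Y
11 -> W
00 -> X
00 -> X
00 -> X


Result: YZXYWXXX


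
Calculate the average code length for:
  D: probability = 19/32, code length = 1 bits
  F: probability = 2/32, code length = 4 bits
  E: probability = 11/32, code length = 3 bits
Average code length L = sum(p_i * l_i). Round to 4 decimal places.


Weighted contributions p_i * l_i:
  D: (19/32) * 1 = 19/32
  F: (2/32) * 4 = 8/32
  E: (11/32) * 3 = 33/32
Sum = (19 + 8 + 33)/32 = 60/32

L = 60/32 = 1.8750 bits/symbol


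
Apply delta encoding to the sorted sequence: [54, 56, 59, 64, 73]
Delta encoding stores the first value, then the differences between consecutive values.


First value: 54
Deltas:
  56 - 54 = 2
  59 - 56 = 3
  64 - 59 = 5
  73 - 64 = 9


Delta encoded: [54, 2, 3, 5, 9]


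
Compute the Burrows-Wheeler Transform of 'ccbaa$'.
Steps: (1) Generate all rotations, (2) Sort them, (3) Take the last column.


Rotations (sorted):
  0: $ccbaa -> last char: a
  1: a$ccba -> last char: a
  2: aa$ccb -> last char: b
  3: baa$cc -> last char: c
  4: cbaa$c -> last char: c
  5: ccbaa$ -> last char: $


BWT = aabcc$


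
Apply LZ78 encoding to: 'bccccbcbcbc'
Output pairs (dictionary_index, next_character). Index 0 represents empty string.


LZ78 encoding steps:
Dictionary: {0: ''}
Step 1: w='' (idx 0), next='b' -> output (0, 'b'), add 'b' as idx 1
Step 2: w='' (idx 0), next='c' -> output (0, 'c'), add 'c' as idx 2
Step 3: w='c' (idx 2), next='c' -> output (2, 'c'), add 'cc' as idx 3
Step 4: w='c' (idx 2), next='b' -> output (2, 'b'), add 'cb' as idx 4
Step 5: w='cb' (idx 4), next='c' -> output (4, 'c'), add 'cbc' as idx 5
Step 6: w='b' (idx 1), next='c' -> output (1, 'c'), add 'bc' as idx 6


Encoded: [(0, 'b'), (0, 'c'), (2, 'c'), (2, 'b'), (4, 'c'), (1, 'c')]


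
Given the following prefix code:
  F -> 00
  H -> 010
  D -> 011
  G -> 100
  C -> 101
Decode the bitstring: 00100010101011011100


Decoding step by step:
Bits 00 -> F
Bits 100 -> G
Bits 010 -> H
Bits 101 -> C
Bits 011 -> D
Bits 011 -> D
Bits 100 -> G


Decoded message: FGHCDDG


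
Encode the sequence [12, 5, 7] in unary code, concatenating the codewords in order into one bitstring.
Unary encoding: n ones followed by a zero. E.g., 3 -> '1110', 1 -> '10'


Encode each number as n ones followed by a terminating 0:
  12 -> 1111111111110 (13 bits)
  5 -> 111110 (6 bits)
  7 -> 11111110 (8 bits)
Total length = 13 + 6 + 8 = 27 bits.

Unary([12, 5, 7]) = 111111111111011111011111110 (27 bits)


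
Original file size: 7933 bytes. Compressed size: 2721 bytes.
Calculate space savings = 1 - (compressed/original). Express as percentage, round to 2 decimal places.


ratio = compressed/original = 2721/7933 = 0.342998
savings = 1 - ratio = 1 - 0.342998 = 0.657002
as a percentage: 0.657002 * 100 = 65.7%

Space savings = 1 - 2721/7933 = 65.7%


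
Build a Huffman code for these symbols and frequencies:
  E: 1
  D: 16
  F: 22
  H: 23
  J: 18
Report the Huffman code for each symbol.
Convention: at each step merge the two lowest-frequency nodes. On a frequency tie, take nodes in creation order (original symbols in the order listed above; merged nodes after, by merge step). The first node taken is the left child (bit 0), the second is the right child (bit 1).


Huffman tree construction:
Step 1: Merge E(1) + D(16) = 17
Step 2: Merge (E+D)(17) + J(18) = 35
Step 3: Merge F(22) + H(23) = 45
Step 4: Merge ((E+D)+J)(35) + (F+H)(45) = 80
Read each symbol's code off the tree from the root (left child = 0, right child = 1).

Codes:
  E: 000 (length 3)
  D: 001 (length 3)
  F: 10 (length 2)
  H: 11 (length 2)
  J: 01 (length 2)
Average code length: 177/80 = 2.2125 bits/symbol


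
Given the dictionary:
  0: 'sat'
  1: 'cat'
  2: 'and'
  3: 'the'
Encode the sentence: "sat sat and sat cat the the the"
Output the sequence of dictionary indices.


Look up each word in the dictionary:
  'sat' -> 0
  'sat' -> 0
  'and' -> 2
  'sat' -> 0
  'cat' -> 1
  'the' -> 3
  'the' -> 3
  'the' -> 3

Encoded: [0, 0, 2, 0, 1, 3, 3, 3]


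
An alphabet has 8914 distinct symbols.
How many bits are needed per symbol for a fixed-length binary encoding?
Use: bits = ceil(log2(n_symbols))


log2(8914) = 13.1219
Bracket: 2^13 = 8192 < 8914 <= 2^14 = 16384
So ceil(log2(8914)) = 14

bits = ceil(log2(8914)) = ceil(13.1219) = 14 bits


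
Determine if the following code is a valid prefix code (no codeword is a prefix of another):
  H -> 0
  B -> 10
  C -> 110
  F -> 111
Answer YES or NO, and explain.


Checking each pair (does one codeword prefix another?):
  H='0' vs B='10': no prefix
  H='0' vs C='110': no prefix
  H='0' vs F='111': no prefix
  B='10' vs H='0': no prefix
  B='10' vs C='110': no prefix
  B='10' vs F='111': no prefix
  C='110' vs H='0': no prefix
  C='110' vs B='10': no prefix
  C='110' vs F='111': no prefix
  F='111' vs H='0': no prefix
  F='111' vs B='10': no prefix
  F='111' vs C='110': no prefix
No violation found over all pairs.

YES -- this is a valid prefix code. No codeword is a prefix of any other codeword.


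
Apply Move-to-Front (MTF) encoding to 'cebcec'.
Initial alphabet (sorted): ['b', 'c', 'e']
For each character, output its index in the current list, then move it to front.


MTF encoding:
'c': index 1 in ['b', 'c', 'e'] -> ['c', 'b', 'e']
'e': index 2 in ['c', 'b', 'e'] -> ['e', 'c', 'b']
'b': index 2 in ['e', 'c', 'b'] -> ['b', 'e', 'c']
'c': index 2 in ['b', 'e', 'c'] -> ['c', 'b', 'e']
'e': index 2 in ['c', 'b', 'e'] -> ['e', 'c', 'b']
'c': index 1 in ['e', 'c', 'b'] -> ['c', 'e', 'b']


Output: [1, 2, 2, 2, 2, 1]


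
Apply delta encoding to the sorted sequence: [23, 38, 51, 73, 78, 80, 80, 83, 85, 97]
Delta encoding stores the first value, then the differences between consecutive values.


First value: 23
Deltas:
  38 - 23 = 15
  51 - 38 = 13
  73 - 51 = 22
  78 - 73 = 5
  80 - 78 = 2
  80 - 80 = 0
  83 - 80 = 3
  85 - 83 = 2
  97 - 85 = 12


Delta encoded: [23, 15, 13, 22, 5, 2, 0, 3, 2, 12]


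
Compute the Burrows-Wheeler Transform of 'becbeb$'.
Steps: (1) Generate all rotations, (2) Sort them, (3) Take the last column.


Rotations (sorted):
  0: $becbeb -> last char: b
  1: b$becbe -> last char: e
  2: beb$bec -> last char: c
  3: becbeb$ -> last char: $
  4: cbeb$be -> last char: e
  5: eb$becb -> last char: b
  6: ecbeb$b -> last char: b


BWT = bec$ebb


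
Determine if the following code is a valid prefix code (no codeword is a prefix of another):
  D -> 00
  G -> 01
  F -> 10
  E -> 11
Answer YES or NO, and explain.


Checking each pair (does one codeword prefix another?):
  D='00' vs G='01': no prefix
  D='00' vs F='10': no prefix
  D='00' vs E='11': no prefix
  G='01' vs D='00': no prefix
  G='01' vs F='10': no prefix
  G='01' vs E='11': no prefix
  F='10' vs D='00': no prefix
  F='10' vs G='01': no prefix
  F='10' vs E='11': no prefix
  E='11' vs D='00': no prefix
  E='11' vs G='01': no prefix
  E='11' vs F='10': no prefix
No violation found over all pairs.

YES -- this is a valid prefix code. No codeword is a prefix of any other codeword.


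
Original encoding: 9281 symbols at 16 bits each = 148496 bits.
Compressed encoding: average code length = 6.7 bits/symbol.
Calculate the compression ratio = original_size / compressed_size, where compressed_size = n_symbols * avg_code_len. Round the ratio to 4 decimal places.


original_size = n_symbols * orig_bits = 9281 * 16 = 148496 bits
compressed_size = n_symbols * avg_code_len = 9281 * 6.7 = 62182.7 bits
ratio = original_size / compressed_size = 148496 / 62182.7 = 2.3881

Compression ratio = 2.3881


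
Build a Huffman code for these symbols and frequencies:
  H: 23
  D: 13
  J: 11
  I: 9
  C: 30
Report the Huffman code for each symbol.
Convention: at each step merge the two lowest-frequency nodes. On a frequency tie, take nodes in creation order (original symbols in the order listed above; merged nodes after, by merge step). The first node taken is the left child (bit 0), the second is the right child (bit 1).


Huffman tree construction:
Step 1: Merge I(9) + J(11) = 20
Step 2: Merge D(13) + (I+J)(20) = 33
Step 3: Merge H(23) + C(30) = 53
Step 4: Merge (D+(I+J))(33) + (H+C)(53) = 86
Read each symbol's code off the tree from the root (left child = 0, right child = 1).

Codes:
  H: 10 (length 2)
  D: 00 (length 2)
  J: 011 (length 3)
  I: 010 (length 3)
  C: 11 (length 2)
Average code length: 192/86 = 2.2326 bits/symbol


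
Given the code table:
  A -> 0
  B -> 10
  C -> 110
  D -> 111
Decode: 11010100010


Decoding:
110 -> C
10 -> B
10 -> B
0 -> A
0 -> A
10 -> B


Result: CBBAAB


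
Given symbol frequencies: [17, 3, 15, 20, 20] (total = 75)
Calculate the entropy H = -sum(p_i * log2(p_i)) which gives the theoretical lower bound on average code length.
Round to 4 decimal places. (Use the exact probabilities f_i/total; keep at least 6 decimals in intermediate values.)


Per-symbol terms -p_i * log2(p_i) with p_i = f_i/75:
  p = 17/75 = 0.226667: log2(p) = -2.141356, -p*log2(p) = 0.485374
  p = 3/75 = 0.040000: log2(p) = -4.643856, -p*log2(p) = 0.185754
  p = 15/75 = 0.200000: log2(p) = -2.321928, -p*log2(p) = 0.464386
  p = 20/75 = 0.266667: log2(p) = -1.906891, -p*log2(p) = 0.508504
  p = 20/75 = 0.266667: log2(p) = -1.906891, -p*log2(p) = 0.508504
H = 0.485374 + 0.185754 + 0.464386 + 0.508504 + 0.508504 = 2.152522

H = 2.1525 bits/symbol


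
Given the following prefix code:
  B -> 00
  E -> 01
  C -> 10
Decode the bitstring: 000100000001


Decoding step by step:
Bits 00 -> B
Bits 01 -> E
Bits 00 -> B
Bits 00 -> B
Bits 00 -> B
Bits 01 -> E


Decoded message: BEBBBE


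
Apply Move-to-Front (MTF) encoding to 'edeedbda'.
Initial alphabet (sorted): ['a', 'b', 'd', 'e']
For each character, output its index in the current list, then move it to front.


MTF encoding:
'e': index 3 in ['a', 'b', 'd', 'e'] -> ['e', 'a', 'b', 'd']
'd': index 3 in ['e', 'a', 'b', 'd'] -> ['d', 'e', 'a', 'b']
'e': index 1 in ['d', 'e', 'a', 'b'] -> ['e', 'd', 'a', 'b']
'e': index 0 in ['e', 'd', 'a', 'b'] -> ['e', 'd', 'a', 'b']
'd': index 1 in ['e', 'd', 'a', 'b'] -> ['d', 'e', 'a', 'b']
'b': index 3 in ['d', 'e', 'a', 'b'] -> ['b', 'd', 'e', 'a']
'd': index 1 in ['b', 'd', 'e', 'a'] -> ['d', 'b', 'e', 'a']
'a': index 3 in ['d', 'b', 'e', 'a'] -> ['a', 'd', 'b', 'e']


Output: [3, 3, 1, 0, 1, 3, 1, 3]


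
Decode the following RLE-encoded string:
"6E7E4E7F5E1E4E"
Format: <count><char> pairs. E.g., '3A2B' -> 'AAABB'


Expanding each <count><char> pair:
  6E -> 'EEEEEE'
  7E -> 'EEEEEEE'
  4E -> 'EEEE'
  7F -> 'FFFFFFF'
  5E -> 'EEEEE'
  1E -> 'E'
  4E -> 'EEEE'

Decoded = EEEEEEEEEEEEEEEEEFFFFFFFEEEEEEEEEE


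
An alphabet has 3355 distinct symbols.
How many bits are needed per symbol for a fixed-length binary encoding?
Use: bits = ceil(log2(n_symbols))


log2(3355) = 11.7121
Bracket: 2^11 = 2048 < 3355 <= 2^12 = 4096
So ceil(log2(3355)) = 12

bits = ceil(log2(3355)) = ceil(11.7121) = 12 bits


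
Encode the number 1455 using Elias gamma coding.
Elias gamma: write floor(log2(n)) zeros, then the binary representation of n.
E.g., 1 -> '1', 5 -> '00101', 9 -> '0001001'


num_bits = floor(log2(1455)) + 1 = 11
leading_zeros = num_bits - 1 = 10
binary(1455) = 10110101111

Elias gamma(1455) = '0000000000' + '10110101111' = 000000000010110101111 (21 bits)


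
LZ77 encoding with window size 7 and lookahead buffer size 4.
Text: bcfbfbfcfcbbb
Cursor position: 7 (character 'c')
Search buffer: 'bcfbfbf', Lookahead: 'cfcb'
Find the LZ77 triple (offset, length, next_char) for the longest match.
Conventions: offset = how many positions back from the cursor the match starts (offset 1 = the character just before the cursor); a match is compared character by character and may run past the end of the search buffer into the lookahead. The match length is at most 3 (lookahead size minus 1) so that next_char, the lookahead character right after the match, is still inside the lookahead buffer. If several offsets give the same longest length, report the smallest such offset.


Try each offset into the search buffer:
  offset=1 (pos 6, char 'f'): match length 0
  offset=2 (pos 5, char 'b'): match length 0
  offset=3 (pos 4, char 'f'): match length 0
  offset=4 (pos 3, char 'b'): match length 0
  offset=5 (pos 2, char 'f'): match length 0
  offset=6 (pos 1, char 'c'): match length 2
  offset=7 (pos 0, char 'b'): match length 0
Longest match has length 2 at offset 6.
next_char = character at position 7 + 2 = 9 -> 'c'

Best match: offset=6, length=2 (matching 'cf' starting at position 1)
LZ77 triple: (6, 2, 'c')


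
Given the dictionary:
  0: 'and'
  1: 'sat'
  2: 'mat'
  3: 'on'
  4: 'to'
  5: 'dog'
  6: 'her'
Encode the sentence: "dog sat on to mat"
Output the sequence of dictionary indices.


Look up each word in the dictionary:
  'dog' -> 5
  'sat' -> 1
  'on' -> 3
  'to' -> 4
  'mat' -> 2

Encoded: [5, 1, 3, 4, 2]


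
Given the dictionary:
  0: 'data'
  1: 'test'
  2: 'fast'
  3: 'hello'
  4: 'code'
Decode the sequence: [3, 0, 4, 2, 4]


Look up each index in the dictionary:
  3 -> 'hello'
  0 -> 'data'
  4 -> 'code'
  2 -> 'fast'
  4 -> 'code'

Decoded: "hello data code fast code"


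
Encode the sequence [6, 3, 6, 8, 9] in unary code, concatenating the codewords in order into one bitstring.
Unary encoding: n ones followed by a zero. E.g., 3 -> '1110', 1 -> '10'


Encode each number as n ones followed by a terminating 0:
  6 -> 1111110 (7 bits)
  3 -> 1110 (4 bits)
  6 -> 1111110 (7 bits)
  8 -> 111111110 (9 bits)
  9 -> 1111111110 (10 bits)
Total length = 7 + 4 + 7 + 9 + 10 = 37 bits.

Unary([6, 3, 6, 8, 9]) = 1111110111011111101111111101111111110 (37 bits)


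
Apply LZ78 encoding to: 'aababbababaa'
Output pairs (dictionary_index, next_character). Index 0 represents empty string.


LZ78 encoding steps:
Dictionary: {0: ''}
Step 1: w='' (idx 0), next='a' -> output (0, 'a'), add 'a' as idx 1
Step 2: w='a' (idx 1), next='b' -> output (1, 'b'), add 'ab' as idx 2
Step 3: w='ab' (idx 2), next='b' -> output (2, 'b'), add 'abb' as idx 3
Step 4: w='ab' (idx 2), next='a' -> output (2, 'a'), add 'aba' as idx 4
Step 5: w='' (idx 0), next='b' -> output (0, 'b'), add 'b' as idx 5
Step 6: w='a' (idx 1), next='a' -> output (1, 'a'), add 'aa' as idx 6


Encoded: [(0, 'a'), (1, 'b'), (2, 'b'), (2, 'a'), (0, 'b'), (1, 'a')]


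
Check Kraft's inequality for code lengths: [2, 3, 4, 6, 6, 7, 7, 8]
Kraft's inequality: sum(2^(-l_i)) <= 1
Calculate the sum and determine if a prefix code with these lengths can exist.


Sum = 2^(-2) + 2^(-3) + 2^(-4) + 2^(-6) + 2^(-6) + 2^(-7) + 2^(-7) + 2^(-8)
    = 0.25 + 0.125 + 0.0625 + 0.015625 + 0.015625 + 0.0078125 + 0.0078125 + 0.00390625
    = 125/256 = 0.48828125
Since 0.48828125 <= 1, Kraft's inequality IS satisfied.
A prefix code with these lengths CAN exist.

Kraft sum = 0.48828125. Satisfied.


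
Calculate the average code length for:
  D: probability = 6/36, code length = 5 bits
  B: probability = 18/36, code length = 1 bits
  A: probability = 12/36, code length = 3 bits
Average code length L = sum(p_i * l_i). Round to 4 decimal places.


Weighted contributions p_i * l_i:
  D: (6/36) * 5 = 30/36
  B: (18/36) * 1 = 18/36
  A: (12/36) * 3 = 36/36
Sum = (30 + 18 + 36)/36 = 84/36

L = 84/36 = 2.3333 bits/symbol


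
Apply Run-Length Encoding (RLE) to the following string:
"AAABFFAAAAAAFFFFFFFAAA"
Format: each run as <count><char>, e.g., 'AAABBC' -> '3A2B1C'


Scanning runs left to right:
  i=0: run of 'A' x 3 -> '3A'
  i=3: run of 'B' x 1 -> '1B'
  i=4: run of 'F' x 2 -> '2F'
  i=6: run of 'A' x 6 -> '6A'
  i=12: run of 'F' x 7 -> '7F'
  i=19: run of 'A' x 3 -> '3A'

RLE = 3A1B2F6A7F3A


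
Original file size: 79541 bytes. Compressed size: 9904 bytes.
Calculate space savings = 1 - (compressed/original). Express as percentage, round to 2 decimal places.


ratio = compressed/original = 9904/79541 = 0.124514
savings = 1 - ratio = 1 - 0.124514 = 0.875486
as a percentage: 0.875486 * 100 = 87.55%

Space savings = 1 - 9904/79541 = 87.55%


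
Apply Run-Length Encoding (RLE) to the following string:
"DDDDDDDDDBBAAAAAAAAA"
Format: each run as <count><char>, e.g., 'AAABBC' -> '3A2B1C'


Scanning runs left to right:
  i=0: run of 'D' x 9 -> '9D'
  i=9: run of 'B' x 2 -> '2B'
  i=11: run of 'A' x 9 -> '9A'

RLE = 9D2B9A


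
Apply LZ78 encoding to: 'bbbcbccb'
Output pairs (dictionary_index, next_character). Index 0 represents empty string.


LZ78 encoding steps:
Dictionary: {0: ''}
Step 1: w='' (idx 0), next='b' -> output (0, 'b'), add 'b' as idx 1
Step 2: w='b' (idx 1), next='b' -> output (1, 'b'), add 'bb' as idx 2
Step 3: w='' (idx 0), next='c' -> output (0, 'c'), add 'c' as idx 3
Step 4: w='b' (idx 1), next='c' -> output (1, 'c'), add 'bc' as idx 4
Step 5: w='c' (idx 3), next='b' -> output (3, 'b'), add 'cb' as idx 5


Encoded: [(0, 'b'), (1, 'b'), (0, 'c'), (1, 'c'), (3, 'b')]


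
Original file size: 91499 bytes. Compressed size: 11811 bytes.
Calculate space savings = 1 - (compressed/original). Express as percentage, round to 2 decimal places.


ratio = compressed/original = 11811/91499 = 0.129083
savings = 1 - ratio = 1 - 0.129083 = 0.870917
as a percentage: 0.870917 * 100 = 87.09%

Space savings = 1 - 11811/91499 = 87.09%


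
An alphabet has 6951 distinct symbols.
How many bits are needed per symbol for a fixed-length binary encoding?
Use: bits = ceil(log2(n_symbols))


log2(6951) = 12.763
Bracket: 2^12 = 4096 < 6951 <= 2^13 = 8192
So ceil(log2(6951)) = 13

bits = ceil(log2(6951)) = ceil(12.763) = 13 bits


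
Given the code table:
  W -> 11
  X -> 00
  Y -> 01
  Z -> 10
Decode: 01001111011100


Decoding:
01 -> Y
00 -> X
11 -> W
11 -> W
01 -> Y
11 -> W
00 -> X


Result: YXWWYWX


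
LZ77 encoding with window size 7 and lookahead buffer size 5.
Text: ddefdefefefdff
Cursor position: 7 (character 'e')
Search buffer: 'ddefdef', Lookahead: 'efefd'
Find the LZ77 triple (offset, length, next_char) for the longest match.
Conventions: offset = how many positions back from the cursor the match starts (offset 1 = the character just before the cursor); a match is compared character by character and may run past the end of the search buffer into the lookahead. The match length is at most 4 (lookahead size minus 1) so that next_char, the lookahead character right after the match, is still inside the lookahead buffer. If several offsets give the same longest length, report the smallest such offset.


Try each offset into the search buffer:
  offset=1 (pos 6, char 'f'): match length 0
  offset=2 (pos 5, char 'e'): match length 4
  offset=3 (pos 4, char 'd'): match length 0
  offset=4 (pos 3, char 'f'): match length 0
  offset=5 (pos 2, char 'e'): match length 2
  offset=6 (pos 1, char 'd'): match length 0
  offset=7 (pos 0, char 'd'): match length 0
Longest match has length 4 at offset 2.
next_char = character at position 7 + 4 = 11 -> 'd'

Best match: offset=2, length=4 (matching 'efef' starting at position 5)
LZ77 triple: (2, 4, 'd')


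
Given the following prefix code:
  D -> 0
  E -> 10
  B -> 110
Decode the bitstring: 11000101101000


Decoding step by step:
Bits 110 -> B
Bits 0 -> D
Bits 0 -> D
Bits 10 -> E
Bits 110 -> B
Bits 10 -> E
Bits 0 -> D
Bits 0 -> D


Decoded message: BDDEBEDD


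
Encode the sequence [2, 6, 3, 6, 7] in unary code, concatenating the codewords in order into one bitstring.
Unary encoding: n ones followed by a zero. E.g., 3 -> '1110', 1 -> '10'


Encode each number as n ones followed by a terminating 0:
  2 -> 110 (3 bits)
  6 -> 1111110 (7 bits)
  3 -> 1110 (4 bits)
  6 -> 1111110 (7 bits)
  7 -> 11111110 (8 bits)
Total length = 3 + 7 + 4 + 7 + 8 = 29 bits.

Unary([2, 6, 3, 6, 7]) = 11011111101110111111011111110 (29 bits)


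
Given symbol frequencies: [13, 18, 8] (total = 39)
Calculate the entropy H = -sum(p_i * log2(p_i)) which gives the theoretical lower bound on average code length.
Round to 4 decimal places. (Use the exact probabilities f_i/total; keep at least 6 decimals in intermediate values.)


Per-symbol terms -p_i * log2(p_i) with p_i = f_i/39:
  p = 13/39 = 0.333333: log2(p) = -1.584963, -p*log2(p) = 0.528321
  p = 18/39 = 0.461538: log2(p) = -1.115477, -p*log2(p) = 0.514836
  p = 8/39 = 0.205128: log2(p) = -2.285402, -p*log2(p) = 0.468800
H = 0.528321 + 0.514836 + 0.468800 = 1.511957

H = 1.512 bits/symbol


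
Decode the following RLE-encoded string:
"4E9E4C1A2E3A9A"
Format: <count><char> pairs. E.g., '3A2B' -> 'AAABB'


Expanding each <count><char> pair:
  4E -> 'EEEE'
  9E -> 'EEEEEEEEE'
  4C -> 'CCCC'
  1A -> 'A'
  2E -> 'EE'
  3A -> 'AAA'
  9A -> 'AAAAAAAAA'

Decoded = EEEEEEEEEEEEECCCCAEEAAAAAAAAAAAA


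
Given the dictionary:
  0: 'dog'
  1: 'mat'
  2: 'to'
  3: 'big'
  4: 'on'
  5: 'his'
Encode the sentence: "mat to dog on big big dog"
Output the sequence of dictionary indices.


Look up each word in the dictionary:
  'mat' -> 1
  'to' -> 2
  'dog' -> 0
  'on' -> 4
  'big' -> 3
  'big' -> 3
  'dog' -> 0

Encoded: [1, 2, 0, 4, 3, 3, 0]


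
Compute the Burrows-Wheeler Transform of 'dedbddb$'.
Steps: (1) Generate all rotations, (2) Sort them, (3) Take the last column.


Rotations (sorted):
  0: $dedbddb -> last char: b
  1: b$dedbdd -> last char: d
  2: bddb$ded -> last char: d
  3: db$dedbd -> last char: d
  4: dbddb$de -> last char: e
  5: ddb$dedb -> last char: b
  6: dedbddb$ -> last char: $
  7: edbddb$d -> last char: d


BWT = bdddeb$d


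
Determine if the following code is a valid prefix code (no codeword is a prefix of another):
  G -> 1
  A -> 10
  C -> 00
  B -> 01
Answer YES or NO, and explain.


Checking each pair (does one codeword prefix another?):
  G='1' vs A='10': prefix -- VIOLATION

NO -- this is NOT a valid prefix code. G (1) is a prefix of A (10).


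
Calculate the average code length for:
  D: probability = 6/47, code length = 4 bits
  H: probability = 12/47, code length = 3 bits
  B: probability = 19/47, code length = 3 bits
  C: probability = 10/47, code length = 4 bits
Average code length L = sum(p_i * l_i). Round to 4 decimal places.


Weighted contributions p_i * l_i:
  D: (6/47) * 4 = 24/47
  H: (12/47) * 3 = 36/47
  B: (19/47) * 3 = 57/47
  C: (10/47) * 4 = 40/47
Sum = (24 + 36 + 57 + 40)/47 = 157/47

L = 157/47 = 3.3404 bits/symbol


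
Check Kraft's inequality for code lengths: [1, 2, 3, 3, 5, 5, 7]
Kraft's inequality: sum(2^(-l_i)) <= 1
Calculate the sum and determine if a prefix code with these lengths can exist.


Sum = 2^(-1) + 2^(-2) + 2^(-3) + 2^(-3) + 2^(-5) + 2^(-5) + 2^(-7)
    = 0.5 + 0.25 + 0.125 + 0.125 + 0.03125 + 0.03125 + 0.0078125
    = 137/128 = 1.0703125
Since 1.0703125 > 1, Kraft's inequality is NOT satisfied.
A prefix code with these lengths CANNOT exist.

Kraft sum = 1.0703125. Not satisfied.


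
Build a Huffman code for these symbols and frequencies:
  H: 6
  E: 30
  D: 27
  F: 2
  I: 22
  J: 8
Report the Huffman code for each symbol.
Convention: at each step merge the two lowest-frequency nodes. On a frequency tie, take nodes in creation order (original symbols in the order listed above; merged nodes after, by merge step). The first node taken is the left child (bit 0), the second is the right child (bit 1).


Huffman tree construction:
Step 1: Merge F(2) + H(6) = 8
Step 2: Merge J(8) + (F+H)(8) = 16
Step 3: Merge (J+(F+H))(16) + I(22) = 38
Step 4: Merge D(27) + E(30) = 57
Step 5: Merge ((J+(F+H))+I)(38) + (D+E)(57) = 95
Read each symbol's code off the tree from the root (left child = 0, right child = 1).

Codes:
  H: 0011 (length 4)
  E: 11 (length 2)
  D: 10 (length 2)
  F: 0010 (length 4)
  I: 01 (length 2)
  J: 000 (length 3)
Average code length: 214/95 = 2.2526 bits/symbol


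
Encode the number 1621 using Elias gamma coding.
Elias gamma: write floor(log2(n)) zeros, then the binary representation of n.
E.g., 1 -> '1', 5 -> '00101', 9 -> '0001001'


num_bits = floor(log2(1621)) + 1 = 11
leading_zeros = num_bits - 1 = 10
binary(1621) = 11001010101

Elias gamma(1621) = '0000000000' + '11001010101' = 000000000011001010101 (21 bits)


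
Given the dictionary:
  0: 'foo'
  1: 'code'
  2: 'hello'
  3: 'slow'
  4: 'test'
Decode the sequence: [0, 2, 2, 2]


Look up each index in the dictionary:
  0 -> 'foo'
  2 -> 'hello'
  2 -> 'hello'
  2 -> 'hello'

Decoded: "foo hello hello hello"


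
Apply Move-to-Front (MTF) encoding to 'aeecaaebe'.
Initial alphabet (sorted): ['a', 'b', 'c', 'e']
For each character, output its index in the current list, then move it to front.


MTF encoding:
'a': index 0 in ['a', 'b', 'c', 'e'] -> ['a', 'b', 'c', 'e']
'e': index 3 in ['a', 'b', 'c', 'e'] -> ['e', 'a', 'b', 'c']
'e': index 0 in ['e', 'a', 'b', 'c'] -> ['e', 'a', 'b', 'c']
'c': index 3 in ['e', 'a', 'b', 'c'] -> ['c', 'e', 'a', 'b']
'a': index 2 in ['c', 'e', 'a', 'b'] -> ['a', 'c', 'e', 'b']
'a': index 0 in ['a', 'c', 'e', 'b'] -> ['a', 'c', 'e', 'b']
'e': index 2 in ['a', 'c', 'e', 'b'] -> ['e', 'a', 'c', 'b']
'b': index 3 in ['e', 'a', 'c', 'b'] -> ['b', 'e', 'a', 'c']
'e': index 1 in ['b', 'e', 'a', 'c'] -> ['e', 'b', 'a', 'c']


Output: [0, 3, 0, 3, 2, 0, 2, 3, 1]
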